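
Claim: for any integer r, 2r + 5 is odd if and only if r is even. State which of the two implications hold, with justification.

(⇒) fails; (⇐) holds.

(→) This fails: take r = 5. Then 2r + 5 = 15, which is odd, yet r = 5 is odd, not even.

(←) Suppose r is even. Since 2 is even, 2r is even for every r, so 2r + 5 has the same parity as 5, which is odd. Hence 2r + 5 is odd.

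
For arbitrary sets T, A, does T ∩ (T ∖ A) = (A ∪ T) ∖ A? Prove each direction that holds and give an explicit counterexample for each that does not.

(⟹) Let x ∈ T ∩ (T ∖ A). Then x ∈ T and x ∉ A, from which x ∈ (A ∪ T) ∖ A.

(⟸) Let x ∈ (A ∪ T) ∖ A. Then x ∈ T and x ∉ A, from which x ∈ T ∩ (T ∖ A).

Both inclusions hold.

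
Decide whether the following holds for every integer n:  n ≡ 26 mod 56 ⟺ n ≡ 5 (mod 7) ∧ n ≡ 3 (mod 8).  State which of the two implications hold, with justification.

Both directions fail.

(⟹) This fails: n = 26 gives 26 ≡ 26 (mod 56) but 26 ≡ 2 (mod 8), so the conjunction on the right does not hold.

(⟸) This fails: n = 19 satisfies both congruences on the right (19 ≡ 5 mod 7 and 19 ≡ 3 mod 8) yet 19 ≡ 19 (mod 56), not 26.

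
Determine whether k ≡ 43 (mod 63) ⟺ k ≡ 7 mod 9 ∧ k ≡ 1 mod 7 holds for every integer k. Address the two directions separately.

Both directions hold; the statement is true.

(⟹) Suppose k ≡ 43 (mod 63); write k = 63j + 43. Since 9 ∣ 63, reducing mod 9 gives k ≡ 43 ≡ 7 (mod 9); since 7 ∣ 63, reducing mod 7 gives k ≡ 43 ≡ 1 (mod 7).

(⟸) Conversely, if k ≡ 7 (mod 9) and k ≡ 1 (mod 7), then by the Chinese remainder theorem k ≡ 43 (mod 63). This is exactly k ≡ 43 (mod 63).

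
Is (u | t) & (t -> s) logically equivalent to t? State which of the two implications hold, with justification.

(→) This fails. Under t = F, s = F, u = T, the left side is true but the right side is false.

(←) This fails. Under t = T, s = F, u = F, the left side is false but the right side is true.

Neither implication holds.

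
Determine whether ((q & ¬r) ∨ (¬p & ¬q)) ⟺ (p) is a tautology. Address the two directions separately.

Both directions fail.

(⟹) This fails. Under r = F, q = F, p = F, the left side is true but the right side is false.

(⟸) This fails. Under r = F, q = F, p = T, the left side is false but the right side is true.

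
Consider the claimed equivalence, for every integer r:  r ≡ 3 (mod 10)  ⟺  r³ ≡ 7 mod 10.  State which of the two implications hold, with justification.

Forward direction. Suppose r ≡ 3 (mod 10). Write r = 10j + 3. Then (10j + 3)³ = 1000j³ + 900j² + 270j + 27 = 10(100j³ + 90j² + 27j + 2) + 7, so r³ ≡ 7 (mod 10).

Converse. Suppose r³ ≡ 7 (mod 10). The only residue r in {0, …, 9} with r³ ≡ 7 (mod 10) is r = 3, so r ≡ 3 (mod 10).

The biconditional holds.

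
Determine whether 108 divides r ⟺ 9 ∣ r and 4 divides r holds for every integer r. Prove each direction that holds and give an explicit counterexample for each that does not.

(⇒) If 108 ∣ r, write r = 108q. Since 108 = 12·9, r = 9·(12q), so 9 ∣ r; and since 108 = 27·4, r = 4·(27q), so 4 ∣ r.

(⇐) This fails: take r = 36. Both 9 ∣ 36 and 4 ∣ 36, yet 36 is not a multiple of 108 (since 36 = 0·108 + 36), so 108 ∤ 36.

Only the forward direction holds.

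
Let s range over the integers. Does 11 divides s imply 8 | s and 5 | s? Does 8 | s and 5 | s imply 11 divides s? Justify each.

Both directions fail.

(→) This fails: take s = 11. Certainly 11 ∣ 11, but 8 ∤ 11.

(←) This fails: take s = 40. Both 8 ∣ 40 and 5 ∣ 40, yet 40 is not a multiple of 11 (since 40 = 3·11 + 7), so 11 ∤ 40.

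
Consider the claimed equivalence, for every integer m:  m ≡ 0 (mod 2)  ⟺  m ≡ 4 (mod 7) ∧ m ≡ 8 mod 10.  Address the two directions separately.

Not equivalent: only (⇐) holds.

(⟹) This fails: m = 0 gives 0 ≡ 0 (mod 2) but 0 ≡ 0 (mod 7), so the conjunction on the right does not hold.

(⟸) Conversely, if m ≡ 4 (mod 7) and m ≡ 8 (mod 10), then by the Chinese remainder theorem m ≡ 18 (mod 70). Since 18 ≡ 0 (mod 2) and 2 ∣ 70, we get m ≡ 0 (mod 2).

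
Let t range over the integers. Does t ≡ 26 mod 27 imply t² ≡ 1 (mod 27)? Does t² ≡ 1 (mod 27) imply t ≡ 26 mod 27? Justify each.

The forward direction holds; the converse fails.

Forward direction. Suppose t ≡ 26 mod 27. Write t = 27j + 26. Then (27j + 26)² = 729j² + 1404j + 676 = 27(27j² + 52j + 25) + 1, so t² ≡ 1 (mod 27).

Converse. This fails: take t = 1. Then 1² = 1 ≡ 1 (mod 27), yet 1 ≡ 1 (mod 27), not 26.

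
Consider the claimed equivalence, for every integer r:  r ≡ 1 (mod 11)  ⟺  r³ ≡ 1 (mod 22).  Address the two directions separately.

Converse. The residues r modulo 22 with r³ ≡ 1 (mod 22) are exactly {1}, and each is ≡ 1 (mod 11).

Forward direction. This fails: take r = 12. Then 12 ≡ 1 (mod 11), but 12³ = 1728 ≡ 12 (mod 22), not 1.

The forward direction fails; the converse holds.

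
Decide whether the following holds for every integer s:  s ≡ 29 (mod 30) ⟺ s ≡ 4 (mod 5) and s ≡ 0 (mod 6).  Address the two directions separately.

Both directions fail.

(⇒) This fails: s = 29 gives 29 ≡ 29 (mod 30) but 29 ≡ 5 (mod 6), so the conjunction on the right does not hold.

(⇐) This fails: s = 24 satisfies both congruences on the right (24 ≡ 4 mod 5 and 24 ≡ 0 mod 6) yet 24 ≡ 24 (mod 30), not 29.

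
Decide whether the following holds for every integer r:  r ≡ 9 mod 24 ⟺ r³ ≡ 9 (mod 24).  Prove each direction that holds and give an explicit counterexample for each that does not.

[⇐] Suppose r³ ≡ 9 (mod 24). The only residue r in {0, …, 23} with r³ ≡ 9 (mod 24) is r = 9, so r ≡ 9 (mod 24).

[⇒] Suppose r ≡ 9 mod 24. Write r = 24j + 9. Then (24j + 9)³ = 13824j³ + 15552j² + 5832j + 729 = 24(576j³ + 648j² + 243j + 30) + 9, so r³ ≡ 9 (mod 24).

The biconditional holds.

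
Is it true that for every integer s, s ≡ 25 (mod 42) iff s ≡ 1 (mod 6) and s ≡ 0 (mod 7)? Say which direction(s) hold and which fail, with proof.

Neither direction holds.

[⇒] This fails: s = 25 gives 25 ≡ 25 (mod 42) but 25 ≡ 4 (mod 7), so the conjunction on the right does not hold.

[⇐] This fails: s = 7 satisfies both congruences on the right (7 ≡ 1 mod 6 and 7 ≡ 0 mod 7) yet 7 ≡ 7 (mod 42), not 25.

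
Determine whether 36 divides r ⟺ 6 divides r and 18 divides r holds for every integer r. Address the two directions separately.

Not equivalent: only (⇒) holds.

[⇒] If 36 ∣ r, write r = 36q. Since 36 = 6·6, r = 6·(6q), so 6 ∣ r; and since 36 = 2·18, r = 18·(2q), so 18 ∣ r.

[⇐] This fails: take r = 18. Both 6 ∣ 18 and 18 ∣ 18, yet 18 is not a multiple of 36 (since 18 = 0·36 + 18), so 36 ∤ 18.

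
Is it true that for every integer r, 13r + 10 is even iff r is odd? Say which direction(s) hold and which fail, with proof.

(⇒) fails and (⇐) fails.

[⇒] This fails: r = 0 gives 13r + 10 = 10, which is even, but 0 is even, not odd.

[⇐] This also fails: r = 1 is odd, but 13r + 10 = 23 is odd, not even.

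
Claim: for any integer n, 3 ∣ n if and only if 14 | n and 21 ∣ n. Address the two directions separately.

(⟹) This fails: take n = 3. Certainly 3 ∣ 3, but 14 ∤ 3.

(⟸) Suppose 14 ∣ n and 21 ∣ n. Any common multiple of 14 and 21 is a multiple of their lcm; here lcm(14, 21) = 14·21/gcd(14, 21) = 294/7 = 42, so 42 ∣ n. Since 3 ∣ 42, it follows that 3 ∣ n.

Only the converse holds.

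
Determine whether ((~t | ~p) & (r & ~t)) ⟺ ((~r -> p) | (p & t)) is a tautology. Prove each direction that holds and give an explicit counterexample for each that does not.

Only the forward implication holds.

(⇒) Assume the antecedent. If r is true, (~r -> p) | (p & t) reduces to true regardless of the other variables. If r is false, the antecedent cannot hold. Either way (~r -> p) | (p & t) holds.

(⇐) This fails. Under r = F, p = T, t = F, the left side is false but the right side is true.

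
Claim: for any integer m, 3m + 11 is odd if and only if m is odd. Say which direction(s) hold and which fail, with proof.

Neither implication holds.

(→) This fails: m = 6 gives 3m + 11 = 29, which is odd, but 6 is even, not odd.

(←) This also fails: m = 3 is odd, but 3m + 11 = 20 is even, not odd.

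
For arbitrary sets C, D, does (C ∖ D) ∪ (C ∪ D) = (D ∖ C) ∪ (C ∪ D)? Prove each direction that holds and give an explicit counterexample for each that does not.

(⟸) Let x ∈ (D ∖ C) ∪ (C ∪ D). Then either x ∈ C and x ∉ D; or x ∈ D and x ∉ C; or x ∈ C ∩ D. In each case x ∈ (C ∖ D) ∪ (C ∪ D), so (D ∖ C) ∪ (C ∪ D) ⊆ (C ∖ D) ∪ (C ∪ D).

(⟹) Let x ∈ (C ∖ D) ∪ (C ∪ D). Then either x ∈ C and x ∉ D; or x ∈ D and x ∉ C; or x ∈ C ∩ D. In each case x ∈ (D ∖ C) ∪ (C ∪ D), so (C ∖ D) ∪ (C ∪ D) ⊆ (D ∖ C) ∪ (C ∪ D).

The two sets are equal.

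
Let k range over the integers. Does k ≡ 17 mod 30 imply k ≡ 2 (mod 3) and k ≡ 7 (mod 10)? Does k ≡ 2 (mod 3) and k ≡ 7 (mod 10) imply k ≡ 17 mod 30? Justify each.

Both directions hold.

Forward direction. Suppose k ≡ 17 (mod 30); write k = 30j + 17. Since 3 ∣ 30, reducing mod 3 gives k ≡ 17 ≡ 2 (mod 3); since 10 ∣ 30, reducing mod 10 gives k ≡ 17 ≡ 7 (mod 10).

Converse. If k ≡ 2 (mod 3) and k ≡ 7 (mod 10), then by the Chinese remainder theorem k ≡ 17 (mod 30). This is exactly k ≡ 17 (mod 30).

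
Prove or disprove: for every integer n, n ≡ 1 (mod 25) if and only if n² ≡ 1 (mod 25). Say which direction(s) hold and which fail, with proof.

Only the forward direction holds.

(⇒) Suppose n ≡ 1 (mod 25). Write n = 25j + 1. Then (25j + 1)² = 625j² + 50j + 1 = 25(25j² + 2j) + 1, so n² ≡ 1 (mod 25).

(⇐) This fails: take n = 24. Then 24² = 576 ≡ 1 (mod 25), yet 24 ≡ 24 (mod 25), not 1.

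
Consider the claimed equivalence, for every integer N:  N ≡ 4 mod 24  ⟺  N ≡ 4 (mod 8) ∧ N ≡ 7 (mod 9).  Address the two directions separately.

Only the reverse direction holds.

(⟹) This fails: N = 4 gives 4 ≡ 4 (mod 24) but 4 ≡ 4 (mod 9), so the conjunction on the right does not hold.

(⟸) Conversely, if N ≡ 4 (mod 8) and N ≡ 7 (mod 9), then by the Chinese remainder theorem N ≡ 52 (mod 72). Since 52 ≡ 4 (mod 24) and 24 ∣ 72, we get N ≡ 4 (mod 24).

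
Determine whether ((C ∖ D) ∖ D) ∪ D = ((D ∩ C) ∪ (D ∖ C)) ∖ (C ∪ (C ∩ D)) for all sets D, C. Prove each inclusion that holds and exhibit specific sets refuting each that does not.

(⊆) fails; (⊇) holds.

(⟹) This inclusion fails. Take D = ∅, C = {1}; then 1 ∈ ((C ∖ D) ∖ D) ∪ D but 1 ∉ ((D ∩ C) ∪ (D ∖ C)) ∖ (C ∪ (C ∩ D)).

(⟸) Let x ∈ ((D ∩ C) ∪ (D ∖ C)) ∖ (C ∪ (C ∩ D)). Then x ∈ D and x ∉ C, from which x ∈ ((C ∖ D) ∖ D) ∪ D.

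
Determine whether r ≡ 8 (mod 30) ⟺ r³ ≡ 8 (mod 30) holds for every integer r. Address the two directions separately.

Neither direction holds.

Forward direction. This fails: take r = 8. Then 8 ≡ 8 (mod 30), but 8³ = 512 ≡ 2 (mod 30), not 8.

Converse. This fails: take r = 2. Then 2³ = 8 ≡ 8 (mod 30), yet 2 ≡ 2 (mod 30), not 8.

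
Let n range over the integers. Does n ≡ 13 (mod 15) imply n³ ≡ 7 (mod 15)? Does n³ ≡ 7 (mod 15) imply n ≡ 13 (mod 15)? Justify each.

Both implications hold.

[⇐] Suppose n³ ≡ 7 (mod 15). The only residue r in {0, …, 14} with r³ ≡ 7 (mod 15) is r = 13, so n ≡ 13 (mod 15).

[⇒] Suppose n ≡ 13 (mod 15). Write n = 15j + 13. Then (15j + 13)³ = 3375j³ + 8775j² + 7605j + 2197 = 15(225j³ + 585j² + 507j + 146) + 7, so n³ ≡ 7 (mod 15).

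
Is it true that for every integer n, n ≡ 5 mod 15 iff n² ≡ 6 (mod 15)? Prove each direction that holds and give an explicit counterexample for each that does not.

(→) This fails: take n = 5. Then 5 ≡ 5 (mod 15), but 5² = 25 ≡ 10 (mod 15), not 6.

(←) This fails: take n = 6. Then 6² = 36 ≡ 6 (mod 15), yet 6 ≡ 6 (mod 15), not 5.

(⇒) fails and (⇐) fails.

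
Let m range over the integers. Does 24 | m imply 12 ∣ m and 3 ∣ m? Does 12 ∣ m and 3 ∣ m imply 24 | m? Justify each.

[⇒] If 24 ∣ m, write m = 24q. Since 24 = 2·12, m = 12·(2q), so 12 ∣ m; and since 24 = 8·3, m = 3·(8q), so 3 ∣ m.

[⇐] This fails: take m = 12. Both 12 ∣ 12 and 3 ∣ 12, yet 12 is not a multiple of 24 (since 12 = 0·24 + 12), so 24 ∤ 12.

Only the forward direction holds.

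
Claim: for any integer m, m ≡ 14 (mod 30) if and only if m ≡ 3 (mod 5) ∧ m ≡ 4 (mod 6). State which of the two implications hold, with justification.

Forward direction. This fails: m = 14 gives 14 ≡ 14 (mod 30) but 14 ≡ 4 (mod 5), so the conjunction on the right does not hold.

Converse. This fails: m = 28 satisfies both congruences on the right (28 ≡ 3 mod 5 and 28 ≡ 4 mod 6) yet 28 ≡ 28 (mod 30), not 14.

Neither direction holds.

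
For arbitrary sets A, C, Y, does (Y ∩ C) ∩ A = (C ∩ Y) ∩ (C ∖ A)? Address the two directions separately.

(⊆) fails and (⊇) fails.

(⟹) This inclusion fails. Take A = {1}, C = {1}, Y = {1}; then 1 ∈ (Y ∩ C) ∩ A but 1 ∉ (C ∩ Y) ∩ (C ∖ A).

(⟸) This inclusion fails. Take A = ∅, C = {1}, Y = {1}; then 1 ∈ (C ∩ Y) ∩ (C ∖ A) but 1 ∉ (Y ∩ C) ∩ A.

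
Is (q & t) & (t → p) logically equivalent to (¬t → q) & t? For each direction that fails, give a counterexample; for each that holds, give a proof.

(⟸) This fails. Under p = F, t = T, q = F, the left side is false but the right side is true.

(⟹) Assume the antecedent. If p is true, the antecedent forces (p = T, t = T, q = T), and (¬t → q) & t holds there. If p is false, the antecedent cannot hold. Either way (¬t → q) & t holds.

Not equivalent: only (⇒) holds.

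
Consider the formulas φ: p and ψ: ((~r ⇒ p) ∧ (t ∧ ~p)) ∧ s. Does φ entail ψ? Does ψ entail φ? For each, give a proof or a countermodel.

(⇒) This fails. Under p = T, r = F, s = F, t = F, the left side is true but the right side is false.

(⇐) This fails. Under p = F, r = T, s = T, t = T, the left side is false but the right side is true.

(⇒) fails and (⇐) fails.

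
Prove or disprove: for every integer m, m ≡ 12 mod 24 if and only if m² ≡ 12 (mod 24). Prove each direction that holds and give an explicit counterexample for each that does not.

Neither direction holds.

(⟹) This fails: take m = 12. Then 12 ≡ 12 (mod 24), but 12² = 144 ≡ 0 (mod 24), not 12.

(⟸) This fails: take m = 6. Then 6² = 36 ≡ 12 (mod 24), yet 6 ≡ 6 (mod 24), not 12.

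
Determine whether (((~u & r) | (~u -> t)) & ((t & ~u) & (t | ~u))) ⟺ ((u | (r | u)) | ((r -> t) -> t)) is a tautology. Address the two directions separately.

(→) Assume the antecedent. If t is true, the consequent reduces to true regardless of the other variables. If t is false, the antecedent cannot hold. Either way the consequent holds.

(←) This fails. Under t = F, u = T, r = F, the left side is false but the right side is true.

The forward direction holds; the converse fails.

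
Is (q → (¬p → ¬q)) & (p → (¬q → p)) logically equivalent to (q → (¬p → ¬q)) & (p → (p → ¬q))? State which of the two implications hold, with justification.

The forward direction fails; the converse holds.

[⇒] This fails. Under q = T, p = T, the left side is true but the right side is false.

[⇐] Assume the antecedent. If q is true, the antecedent cannot hold. If q is false, the consequent reduces to true regardless of the other variables. Either way the consequent holds.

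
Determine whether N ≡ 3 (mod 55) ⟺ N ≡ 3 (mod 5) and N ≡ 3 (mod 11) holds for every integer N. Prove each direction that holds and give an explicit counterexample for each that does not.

The biconditional holds.

[⇐] If N ≡ 3 (mod 5) and N ≡ 3 (mod 11), then by the Chinese remainder theorem N ≡ 3 (mod 55). This is exactly N ≡ 3 (mod 55).

[⇒] Suppose N ≡ 3 (mod 55); write N = 55j + 3. Since 5 ∣ 55, reducing mod 5 gives N ≡ 3 (mod 5); since 11 ∣ 55, reducing mod 11 gives N ≡ 3 (mod 11).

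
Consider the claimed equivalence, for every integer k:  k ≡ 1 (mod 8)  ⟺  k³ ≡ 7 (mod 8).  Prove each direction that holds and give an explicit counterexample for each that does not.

Forward direction. This fails: take k = 1. Then 1 ≡ 1 (mod 8), but 1³ = 1 ≡ 1 (mod 8), not 7.

Converse. This fails: take k = 7. Then 7³ = 343 ≡ 7 (mod 8), yet 7 ≡ 7 (mod 8), not 1.

Neither direction holds.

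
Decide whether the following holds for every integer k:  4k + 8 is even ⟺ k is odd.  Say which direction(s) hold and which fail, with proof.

The forward direction fails; the converse holds.

Forward direction. This fails: take k = 6. Then 4k + 8 = 32, which is even, yet k = 6 is even, not odd.

Converse. Suppose k is odd. Since 4 is even, 4k is even for every k, so 4k + 8 has the same parity as 8, which is even. Hence 4k + 8 is even.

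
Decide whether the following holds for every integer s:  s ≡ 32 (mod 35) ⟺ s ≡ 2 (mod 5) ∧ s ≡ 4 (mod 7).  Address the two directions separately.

(⟹) Suppose s ≡ 32 (mod 35); write s = 35j + 32. Since 5 ∣ 35, reducing mod 5 gives s ≡ 32 ≡ 2 (mod 5); since 7 ∣ 35, reducing mod 7 gives s ≡ 32 ≡ 4 (mod 7).

(⟸) Conversely, if s ≡ 2 (mod 5) and s ≡ 4 (mod 7), then by the Chinese remainder theorem s ≡ 32 (mod 35). This is exactly s ≡ 32 (mod 35).

The biconditional holds.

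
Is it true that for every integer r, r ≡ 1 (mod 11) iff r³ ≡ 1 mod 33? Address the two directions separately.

Not equivalent: only (⇐) holds.

(⇐) The residues r modulo 33 with r³ ≡ 1 (mod 33) are exactly {1}, and each is ≡ 1 (mod 11).

(⇒) This fails: take r = 12. Then 12 ≡ 1 (mod 11), but 12³ = 1728 ≡ 12 (mod 33), not 1.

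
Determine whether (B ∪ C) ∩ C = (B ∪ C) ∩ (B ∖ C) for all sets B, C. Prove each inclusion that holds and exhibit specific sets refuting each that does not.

Forward inclusion. This inclusion fails. Take B = ∅, C = {1}; then 1 ∈ (B ∪ C) ∩ C but 1 ∉ (B ∪ C) ∩ (B ∖ C).

Reverse inclusion. This inclusion fails. Take B = {1}, C = ∅; then 1 ∈ (B ∪ C) ∩ (B ∖ C) but 1 ∉ (B ∪ C) ∩ C.

(⊆) fails and (⊇) fails.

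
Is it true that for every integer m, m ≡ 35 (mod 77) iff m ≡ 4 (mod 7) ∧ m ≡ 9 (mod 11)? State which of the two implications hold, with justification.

(⇒) fails and (⇐) fails.

(→) This fails: m = 35 gives 35 ≡ 35 (mod 77) but 35 ≡ 0 (mod 7), so the conjunction on the right does not hold.

(←) This fails: m = 53 satisfies both congruences on the right (53 ≡ 4 mod 7 and 53 ≡ 9 mod 11) yet 53 ≡ 53 (mod 77), not 35.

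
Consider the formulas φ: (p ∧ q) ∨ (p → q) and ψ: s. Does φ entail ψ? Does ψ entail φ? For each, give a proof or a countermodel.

Both directions fail.

Forward direction. This fails. Under q = F, p = F, s = F, the left side is true but the right side is false.

Converse. This fails. Under q = F, p = T, s = T, the left side is false but the right side is true.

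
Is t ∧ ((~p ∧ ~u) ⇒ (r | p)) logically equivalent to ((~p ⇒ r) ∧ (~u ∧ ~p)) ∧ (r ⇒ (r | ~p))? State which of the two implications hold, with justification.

(⇒) This fails. Under t = T, u = T, p = F, r = F, the left side is true but the right side is false.

(⇐) This fails. Under t = F, u = F, p = F, r = T, the left side is false but the right side is true.

(⇒) fails and (⇐) fails.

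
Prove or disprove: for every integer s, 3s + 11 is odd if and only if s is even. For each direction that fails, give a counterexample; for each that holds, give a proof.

Both implications hold.

(⟹) Suppose 3s + 11 is odd. Since 3 is odd, 3s and s have the same parity, so 3s + 11 ≡ s + 11 (mod 2). As 11 is odd, 3s + 11 is odd exactly when s is even. Thus s is even.

(⟸) Conversely, suppose s is even; write s = 2j. Then 3s + 11 = 3·(2j) + 11 = 2·3j + 11, which is odd.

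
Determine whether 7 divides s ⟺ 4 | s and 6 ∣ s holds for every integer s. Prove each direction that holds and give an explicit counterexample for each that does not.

Both directions fail.

(⟹) This fails: take s = 7. Certainly 7 ∣ 7, but 4 ∤ 7.

(⟸) This fails: take s = 12. Both 4 ∣ 12 and 6 ∣ 12, yet 12 is not a multiple of 7 (since 12 = 1·7 + 5), so 7 ∤ 12.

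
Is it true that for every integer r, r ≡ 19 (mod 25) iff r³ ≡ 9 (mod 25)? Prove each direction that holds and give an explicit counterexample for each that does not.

(⇐) Suppose r³ ≡ 9 (mod 25). The only residue r in {0, …, 24} with r³ ≡ 9 (mod 25) is r = 19, so r ≡ 19 (mod 25).

(⇒) Suppose r ≡ 19 (mod 25). Write r = 25j + 19. Then (25j + 19)³ = 15625j³ + 35625j² + 27075j + 6859 = 25(625j³ + 1425j² + 1083j + 274) + 9, so r³ ≡ 9 (mod 25).

Both directions hold.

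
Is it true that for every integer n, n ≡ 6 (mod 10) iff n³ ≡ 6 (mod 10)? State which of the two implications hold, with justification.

The biconditional holds.

(⟹) Suppose n ≡ 6 (mod 10). Write n = 10j + 6. Then (10j + 6)³ = 1000j³ + 1800j² + 1080j + 216 = 10(100j³ + 180j² + 108j + 21) + 6, so n³ ≡ 6 (mod 10).

(⟸) For the converse, argue contrapositively. If n ≢ 6 (mod 10), then n is congruent to one of 0, 1, 2, 3, 4, 5, 7, 8, 9 modulo 10, and these give n³ ≡ 0, 1, 8, 7, 4, 5, 3, 2, 9 respectively — never 6.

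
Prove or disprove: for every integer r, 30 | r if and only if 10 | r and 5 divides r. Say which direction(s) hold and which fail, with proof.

Forward direction. If 30 ∣ r, write r = 30q. Since 30 = 3·10, r = 10·(3q), so 10 ∣ r; and since 30 = 6·5, r = 5·(6q), so 5 ∣ r.

Converse. This fails: take r = 10. Both 10 ∣ 10 and 5 ∣ 10, yet 10 is not a multiple of 30 (since 10 = 0·30 + 10), so 30 ∤ 10.

Only the forward implication holds.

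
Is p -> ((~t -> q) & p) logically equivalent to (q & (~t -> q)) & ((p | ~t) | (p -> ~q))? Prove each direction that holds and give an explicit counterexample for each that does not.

(⟸) Assume the antecedent. If p is true, the antecedent forces (p = T, q = T, t = F) or (p = T, q = T, t = T), and p -> ((~t -> q) & p) holds there. If p is false, p -> ((~t -> q) & p) reduces to true regardless of the other variables. Either way p -> ((~t -> q) & p) holds.

(⟹) This fails. Under p = F, q = F, t = F, the left side is true but the right side is false.

The forward direction fails; the converse holds.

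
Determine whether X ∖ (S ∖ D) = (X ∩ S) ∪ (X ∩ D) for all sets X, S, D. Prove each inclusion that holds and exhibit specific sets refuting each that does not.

Neither inclusion holds.

(⊆) This inclusion fails. Take X = {1}, S = ∅, D = ∅; then 1 ∈ X ∖ (S ∖ D) but 1 ∉ (X ∩ S) ∪ (X ∩ D).

(⊇) This inclusion fails. Take X = {1}, S = {1}, D = ∅; then 1 ∈ (X ∩ S) ∪ (X ∩ D) but 1 ∉ X ∖ (S ∖ D).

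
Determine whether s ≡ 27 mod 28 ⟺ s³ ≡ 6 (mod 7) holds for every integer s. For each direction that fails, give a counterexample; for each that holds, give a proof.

(⇒) holds; (⇐) fails.

(→) Suppose s ≡ 27 (mod 28). Then s³ ≡ 27³ = 19683 (mod 28), and since 7 ∣ 28, also s³ ≡ 6 (mod 7).

(←) This fails: take s = 3. Then 3³ = 27 ≡ 6 (mod 7), yet 3 ≡ 3 (mod 28), not 27.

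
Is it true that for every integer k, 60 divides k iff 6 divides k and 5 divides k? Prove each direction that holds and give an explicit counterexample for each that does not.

(→) If 60 ∣ k, write k = 60q. Since 60 = 10·6, k = 6·(10q), so 6 ∣ k; and since 60 = 12·5, k = 5·(12q), so 5 ∣ k.

(←) This fails: take k = 30. Both 6 ∣ 30 and 5 ∣ 30, yet 30 is not a multiple of 60 (since 30 = 0·60 + 30), so 60 ∤ 30.

The forward direction holds; the converse fails.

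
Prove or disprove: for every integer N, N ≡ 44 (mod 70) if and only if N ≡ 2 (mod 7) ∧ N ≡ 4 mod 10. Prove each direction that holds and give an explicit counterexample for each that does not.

Both implications hold.

(→) Suppose N ≡ 44 (mod 70); write N = 70j + 44. Since 7 ∣ 70, reducing mod 7 gives N ≡ 44 ≡ 2 (mod 7); since 10 ∣ 70, reducing mod 10 gives N ≡ 44 ≡ 4 (mod 10).

(←) Conversely, if N ≡ 2 (mod 7) and N ≡ 4 (mod 10), then by the Chinese remainder theorem N ≡ 44 (mod 70). This is exactly N ≡ 44 (mod 70).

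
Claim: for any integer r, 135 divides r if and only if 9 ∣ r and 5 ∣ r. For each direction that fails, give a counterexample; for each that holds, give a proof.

(⇒) holds; (⇐) fails.

[⇒] If 135 ∣ r, write r = 135q. Since 135 = 15·9, r = 9·(15q), so 9 ∣ r; and since 135 = 27·5, r = 5·(27q), so 5 ∣ r.

[⇐] This fails: take r = 45. Both 9 ∣ 45 and 5 ∣ 45, yet 45 is not a multiple of 135 (since 45 = 0·135 + 45), so 135 ∤ 45.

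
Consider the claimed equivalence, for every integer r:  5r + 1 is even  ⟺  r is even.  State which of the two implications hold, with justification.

(⟹) This fails: r = 5 gives 5r + 1 = 26, which is even, but 5 is odd, not even.

(⟸) This also fails: r = 6 is even, but 5r + 1 = 31 is odd, not even.

Both directions fail.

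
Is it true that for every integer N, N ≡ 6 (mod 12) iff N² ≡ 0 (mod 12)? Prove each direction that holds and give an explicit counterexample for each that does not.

Only the forward implication holds.

[⇒] Suppose N ≡ 6 (mod 12). Write N = 12j + 6. Then (12j + 6)² = 144j² + 144j + 36 = 12(12j² + 12j + 3) + 0, so N² ≡ 0 (mod 12).

[⇐] This fails: take N = 0. Then 0² = 0 ≡ 0 (mod 12), yet 0 ≡ 0 (mod 12), not 6.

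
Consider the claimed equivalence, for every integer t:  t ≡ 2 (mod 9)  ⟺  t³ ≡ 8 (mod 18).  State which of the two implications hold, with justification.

[⇒] This fails: take t = 11. Then 11 ≡ 2 (mod 9), but 11³ = 1331 ≡ 17 (mod 18), not 8.

[⇐] This fails: take t = 8. Then 8³ = 512 ≡ 8 (mod 18), yet 8 ≡ 8 (mod 9), not 2.

Neither implication holds.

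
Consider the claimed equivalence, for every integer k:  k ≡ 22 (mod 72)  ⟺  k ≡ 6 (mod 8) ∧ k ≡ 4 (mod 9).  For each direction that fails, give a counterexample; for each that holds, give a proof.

(→) Suppose k ≡ 22 (mod 72); write k = 72j + 22. Since 8 ∣ 72, reducing mod 8 gives k ≡ 22 ≡ 6 (mod 8); since 9 ∣ 72, reducing mod 9 gives k ≡ 22 ≡ 4 (mod 9).

(←) Conversely, if k ≡ 6 (mod 8) and k ≡ 4 (mod 9), then by the Chinese remainder theorem k ≡ 22 (mod 72). This is exactly k ≡ 22 (mod 72).

Both implications hold.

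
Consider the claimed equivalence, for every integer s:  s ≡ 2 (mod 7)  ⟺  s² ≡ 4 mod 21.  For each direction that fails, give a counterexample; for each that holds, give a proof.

(⇒) fails and (⇐) fails.

(→) This fails: take s = 9. Then 9 ≡ 2 (mod 7), but 9² = 81 ≡ 18 (mod 21), not 4.

(←) This fails: take s = 5. Then 5² = 25 ≡ 4 (mod 21), yet 5 ≡ 5 (mod 7), not 2.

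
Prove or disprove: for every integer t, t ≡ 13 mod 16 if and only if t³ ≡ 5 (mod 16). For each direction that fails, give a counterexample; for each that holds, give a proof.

Forward direction. Suppose t ≡ 13 mod 16. Write t = 16j + 13. Then (16j + 13)³ = 4096j³ + 9984j² + 8112j + 2197 = 16(256j³ + 624j² + 507j + 137) + 5, so t³ ≡ 5 (mod 16).

Converse. Suppose t³ ≡ 5 (mod 16). The only residue r in {0, …, 15} with r³ ≡ 5 (mod 16) is r = 13, so t ≡ 13 (mod 16).

The biconditional holds.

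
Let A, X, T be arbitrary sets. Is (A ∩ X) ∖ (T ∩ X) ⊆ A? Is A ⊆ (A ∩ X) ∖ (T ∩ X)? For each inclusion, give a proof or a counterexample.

(⊆) Let x ∈ (A ∩ X) ∖ (T ∩ X). Then x ∈ A ∩ X and x ∉ T, from which x ∈ A.

(⊇) This inclusion fails. Take A = {1}, X = ∅, T = ∅; then 1 ∈ A but 1 ∉ (A ∩ X) ∖ (T ∩ X).

Only the forward inclusion holds.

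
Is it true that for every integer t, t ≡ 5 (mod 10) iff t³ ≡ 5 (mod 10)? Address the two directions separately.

Both implications hold.

(⇒) Suppose t ≡ 5 (mod 10). Write t = 10j + 5. Then (10j + 5)³ = 1000j³ + 1500j² + 750j + 125 = 10(100j³ + 150j² + 75j + 12) + 5, so t³ ≡ 5 (mod 10).

(⇐) For the converse, argue contrapositively. If t ≢ 5 (mod 10), then t is congruent to one of 0, 1, 2, 3, 4, 6, 7, 8, 9 modulo 10, and these give t³ ≡ 0, 1, 8, 7, 4, 6, 3, 2, 9 respectively — never 5.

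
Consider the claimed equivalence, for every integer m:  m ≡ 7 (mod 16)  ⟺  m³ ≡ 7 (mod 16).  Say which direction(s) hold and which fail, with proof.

Both implications hold.

[⇒] Suppose m ≡ 7 (mod 16). Write m = 16j + 7. Then (16j + 7)³ = 4096j³ + 5376j² + 2352j + 343 = 16(256j³ + 336j² + 147j + 21) + 7, so m³ ≡ 7 (mod 16).

[⇐] Conversely, suppose m³ ≡ 7 (mod 16). The only residue r in {0, …, 15} with r³ ≡ 7 (mod 16) is r = 7, so m ≡ 7 (mod 16).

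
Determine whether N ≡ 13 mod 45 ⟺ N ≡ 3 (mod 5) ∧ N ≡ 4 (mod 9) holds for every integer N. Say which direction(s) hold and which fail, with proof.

Both directions hold; the statement is true.

Converse. If N ≡ 3 (mod 5) and N ≡ 4 (mod 9), then by the Chinese remainder theorem N ≡ 13 (mod 45). This is exactly N ≡ 13 (mod 45).

Forward direction. Suppose N ≡ 13 (mod 45); write N = 45j + 13. Since 5 ∣ 45, reducing mod 5 gives N ≡ 13 ≡ 3 (mod 5); since 9 ∣ 45, reducing mod 9 gives N ≡ 13 ≡ 4 (mod 9).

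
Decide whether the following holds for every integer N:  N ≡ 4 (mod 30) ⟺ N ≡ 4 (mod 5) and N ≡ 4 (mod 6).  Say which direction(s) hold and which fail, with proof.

[⇒] Suppose N ≡ 4 (mod 30); write N = 30j + 4. Since 5 ∣ 30, reducing mod 5 gives N ≡ 4 (mod 5); since 6 ∣ 30, reducing mod 6 gives N ≡ 4 (mod 6).

[⇐] Conversely, if N ≡ 4 (mod 5) and N ≡ 4 (mod 6), then by the Chinese remainder theorem N ≡ 4 (mod 30). This is exactly N ≡ 4 (mod 30).

The biconditional holds.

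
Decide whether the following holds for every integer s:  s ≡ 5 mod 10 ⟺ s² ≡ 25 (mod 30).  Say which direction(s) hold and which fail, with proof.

Not equivalent: only (⇐) holds.

(←) The residues r modulo 30 with r² ≡ 25 (mod 30) are exactly {5, 25}, and each is ≡ 5 (mod 10).

(→) This fails: take s = 15. Then 15 ≡ 5 (mod 10), but 15² = 225 ≡ 15 (mod 30), not 25.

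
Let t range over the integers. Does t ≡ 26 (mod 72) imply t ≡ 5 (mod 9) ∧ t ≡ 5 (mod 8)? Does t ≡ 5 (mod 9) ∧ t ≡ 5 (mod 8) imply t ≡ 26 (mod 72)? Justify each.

Forward direction. This fails: t = 26 gives 26 ≡ 26 (mod 72) but 26 ≡ 8 (mod 9), so the conjunction on the right does not hold.

Converse. This fails: t = 5 satisfies both congruences on the right (5 ≡ 5 mod 9 and 5 ≡ 5 mod 8) yet 5 ≡ 5 (mod 72), not 26.

(⇒) fails and (⇐) fails.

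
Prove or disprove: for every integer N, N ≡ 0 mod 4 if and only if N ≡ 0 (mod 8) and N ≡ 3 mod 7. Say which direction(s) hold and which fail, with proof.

(←) If N ≡ 0 (mod 8) and N ≡ 3 (mod 7), then by the Chinese remainder theorem N ≡ 24 (mod 56). Since 24 ≡ 0 (mod 4) and 4 ∣ 56, we get N ≡ 0 (mod 4).

(→) This fails: N = 0 gives 0 ≡ 0 (mod 4) but 0 ≡ 0 (mod 7), so the conjunction on the right does not hold.

Only the reverse direction holds.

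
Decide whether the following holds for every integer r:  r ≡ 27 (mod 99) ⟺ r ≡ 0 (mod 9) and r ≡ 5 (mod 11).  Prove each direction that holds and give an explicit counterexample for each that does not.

Both implications hold.

(⟹) Suppose r ≡ 27 (mod 99); write r = 99j + 27. Since 9 ∣ 99, reducing mod 9 gives r ≡ 27 ≡ 0 (mod 9); since 11 ∣ 99, reducing mod 11 gives r ≡ 27 ≡ 5 (mod 11).

(⟸) Conversely, if r ≡ 0 (mod 9) and r ≡ 5 (mod 11), then by the Chinese remainder theorem r ≡ 27 (mod 99). This is exactly r ≡ 27 (mod 99).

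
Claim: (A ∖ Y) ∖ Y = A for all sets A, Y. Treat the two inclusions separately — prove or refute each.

Forward inclusion. Let x ∈ (A ∖ Y) ∖ Y. Then x ∈ A and x ∉ Y, from which x ∈ A.

Reverse inclusion. This inclusion fails. Take A = {1}, Y = {1}; then 1 ∈ A but 1 ∉ (A ∖ Y) ∖ Y.

(⊆) holds; (⊇) fails.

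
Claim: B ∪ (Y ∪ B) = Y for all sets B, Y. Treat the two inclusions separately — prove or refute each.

Forward inclusion. This inclusion fails. Take B = {1}, Y = ∅; then 1 ∈ B ∪ (Y ∪ B) but 1 ∉ Y.

Reverse inclusion. Let x ∈ Y. Then either x ∈ Y and x ∉ B; or x ∈ B ∩ Y. In each case x ∈ B ∪ (Y ∪ B), so Y ⊆ B ∪ (Y ∪ B).

(⊆) fails; (⊇) holds.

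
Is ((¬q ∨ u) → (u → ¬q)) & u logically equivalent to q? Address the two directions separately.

(⟹) This fails. Under q = F, u = T, the left side is true but the right side is false.

(⟸) This fails. Under q = T, u = F, the left side is false but the right side is true.

Both directions fail.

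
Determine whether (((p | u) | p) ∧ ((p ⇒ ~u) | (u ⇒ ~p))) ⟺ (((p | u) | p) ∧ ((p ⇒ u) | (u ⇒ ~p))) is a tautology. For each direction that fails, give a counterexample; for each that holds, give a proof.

[⇐] This fails. Under u = T, p = T, the left side is false but the right side is true.

[⇒] Assume the antecedent. If u is true, the consequent reduces to true regardless of the other variables. If u is false, the antecedent forces (u = F, p = T), and the consequent holds there. Either way the consequent holds.

(⇒) holds; (⇐) fails.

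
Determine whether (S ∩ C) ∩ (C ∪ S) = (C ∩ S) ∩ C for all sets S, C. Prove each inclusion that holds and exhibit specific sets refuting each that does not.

Forward inclusion. Let x ∈ (S ∩ C) ∩ (C ∪ S). Then x ∈ S ∩ C, from which x ∈ (C ∩ S) ∩ C.

Reverse inclusion. Let x ∈ (C ∩ S) ∩ C. Then x ∈ S ∩ C, from which x ∈ (S ∩ C) ∩ (C ∪ S).

Both inclusions hold.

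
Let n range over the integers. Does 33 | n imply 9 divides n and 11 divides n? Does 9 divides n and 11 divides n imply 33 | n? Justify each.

(⇒) fails; (⇐) holds.

[⇒] This fails: take n = 33. Certainly 33 ∣ 33, but 9 ∤ 33.

[⇐] Suppose 9 ∣ n and 11 ∣ n. Any common multiple of 9 and 11 is a multiple of their lcm; here gcd(9, 11) = 1, so lcm(9, 11) = 9·11 = 99, so 99 ∣ n. Since 33 ∣ 99, it follows that 33 ∣ n.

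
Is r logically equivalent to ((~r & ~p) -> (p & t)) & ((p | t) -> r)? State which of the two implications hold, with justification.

[⇐] Assume the antecedent. If t is true, the antecedent forces (t = T, r = T, p = F) or (t = T, r = T, p = T), and r holds there. If t is false, the antecedent forces (t = F, r = T, p = F) or (t = F, r = T, p = T), and r holds there. Either way r holds.

[⇒] Assume the antecedent. If t is true, the antecedent forces (t = T, r = T, p = F) or (t = T, r = T, p = T), and the consequent holds there. If t is false, the antecedent forces (t = F, r = T, p = F) or (t = F, r = T, p = T), and the consequent holds there. Either way the consequent holds.

The biconditional holds.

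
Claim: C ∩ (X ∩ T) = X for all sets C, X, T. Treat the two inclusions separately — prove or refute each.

(⊆) Let x ∈ C ∩ (X ∩ T). Then x ∈ C ∩ X ∩ T, from which x ∈ X.

(⊇) This inclusion fails. Take C = ∅, X = {1}, T = ∅; then 1 ∈ X but 1 ∉ C ∩ (X ∩ T).

Only the forward inclusion holds.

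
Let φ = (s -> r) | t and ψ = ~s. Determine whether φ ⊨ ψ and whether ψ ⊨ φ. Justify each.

Only the converse holds.

(⟹) This fails. Under s = T, t = T, r = F, the left side is true but the right side is false.

(⟸) Assume the antecedent. If s is true, the antecedent cannot hold. If s is false, (s -> r) | t reduces to true regardless of the other variables. Either way (s -> r) | t holds.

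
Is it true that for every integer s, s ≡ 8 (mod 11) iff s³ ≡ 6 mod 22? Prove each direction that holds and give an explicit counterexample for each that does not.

Only the converse holds.

(⇒) This fails: take s = 19. Then 19 ≡ 8 (mod 11), but 19³ = 6859 ≡ 17 (mod 22), not 6.

(⇐) Conversely, the residues r modulo 22 with r³ ≡ 6 (mod 22) are exactly {8}, and each is ≡ 8 (mod 11).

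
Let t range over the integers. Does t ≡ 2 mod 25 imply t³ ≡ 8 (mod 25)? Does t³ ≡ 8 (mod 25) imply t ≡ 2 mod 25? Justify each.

Both implications hold.

[⇐] Suppose t³ ≡ 8 (mod 25). The only residue r in {0, …, 24} with r³ ≡ 8 (mod 25) is r = 2, so t ≡ 2 (mod 25).

[⇒] Suppose t ≡ 2 mod 25. Write t = 25j + 2. Then (25j + 2)³ = 15625j³ + 3750j² + 300j + 8 = 25(625j³ + 150j² + 12j) + 8, so t³ ≡ 8 (mod 25).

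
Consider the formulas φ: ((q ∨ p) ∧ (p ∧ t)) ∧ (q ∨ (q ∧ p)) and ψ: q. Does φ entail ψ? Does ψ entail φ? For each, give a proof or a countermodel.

(⇒) holds; (⇐) fails.

Forward direction. Assume the antecedent. If t is true, the antecedent forces (t = T, q = T, p = T), and q holds there. If t is false, the antecedent cannot hold. Either way q holds.

Converse. This fails. Under t = F, q = T, p = F, the left side is false but the right side is true.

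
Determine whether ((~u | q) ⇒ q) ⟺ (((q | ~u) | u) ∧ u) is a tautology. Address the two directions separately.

(←) Assume the antecedent. If q is true, (~u | q) ⇒ q reduces to true regardless of the other variables. If q is false, the antecedent forces (q = F, u = T), and (~u | q) ⇒ q holds there. Either way (~u | q) ⇒ q holds.

(→) This fails. Under q = T, u = F, the left side is true but the right side is false.

Only the reverse direction holds.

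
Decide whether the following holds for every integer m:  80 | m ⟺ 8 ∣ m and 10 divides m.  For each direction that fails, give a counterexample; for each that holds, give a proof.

(→) If 80 ∣ m, write m = 80q. Since 80 = 10·8, m = 8·(10q), so 8 ∣ m; and since 80 = 8·10, m = 10·(8q), so 10 ∣ m.

(←) This fails: take m = 40. Both 8 ∣ 40 and 10 ∣ 40, yet 40 is not a multiple of 80 (since 40 = 0·80 + 40), so 80 ∤ 40.

Only the forward implication holds.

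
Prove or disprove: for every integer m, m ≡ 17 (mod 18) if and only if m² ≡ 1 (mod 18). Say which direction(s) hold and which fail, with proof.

(→) Suppose m ≡ 17 (mod 18). Write m = 18j + 17. Then (18j + 17)² = 324j² + 612j + 289 = 18(18j² + 34j + 16) + 1, so m² ≡ 1 (mod 18).

(←) This fails: take m = 1. Then 1² = 1 ≡ 1 (mod 18), yet 1 ≡ 1 (mod 18), not 17.

Only the forward direction holds.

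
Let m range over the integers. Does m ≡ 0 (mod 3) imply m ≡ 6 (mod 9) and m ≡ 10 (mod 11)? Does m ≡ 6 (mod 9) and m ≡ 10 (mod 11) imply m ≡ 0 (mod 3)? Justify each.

(⇒) This fails: m = 0 gives 0 ≡ 0 (mod 3) but 0 ≡ 0 (mod 9), so the conjunction on the right does not hold.

(⇐) Conversely, if m ≡ 6 (mod 9) and m ≡ 10 (mod 11), then by the Chinese remainder theorem m ≡ 87 (mod 99). Since 87 ≡ 0 (mod 3) and 3 ∣ 99, we get m ≡ 0 (mod 3).

Only the converse holds.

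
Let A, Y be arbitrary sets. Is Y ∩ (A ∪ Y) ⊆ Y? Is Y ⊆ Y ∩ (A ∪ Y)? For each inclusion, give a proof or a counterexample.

Both inclusions hold.

(⊆) Let x ∈ Y ∩ (A ∪ Y). Then either x ∈ Y and x ∉ A; or x ∈ A ∩ Y. In each case x ∈ Y, so Y ∩ (A ∪ Y) ⊆ Y.

(⊇) Let x ∈ Y. Then either x ∈ Y and x ∉ A; or x ∈ A ∩ Y. In each case x ∈ Y ∩ (A ∪ Y), so Y ⊆ Y ∩ (A ∪ Y).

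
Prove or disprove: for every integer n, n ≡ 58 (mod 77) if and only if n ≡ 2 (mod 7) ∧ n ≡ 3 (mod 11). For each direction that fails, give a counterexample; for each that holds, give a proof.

Both implications hold.

(⟸) If n ≡ 2 (mod 7) and n ≡ 3 (mod 11), then by the Chinese remainder theorem n ≡ 58 (mod 77). This is exactly n ≡ 58 (mod 77).

(⟹) Suppose n ≡ 58 (mod 77); write n = 77j + 58. Since 7 ∣ 77, reducing mod 7 gives n ≡ 58 ≡ 2 (mod 7); since 11 ∣ 77, reducing mod 11 gives n ≡ 58 ≡ 3 (mod 11).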